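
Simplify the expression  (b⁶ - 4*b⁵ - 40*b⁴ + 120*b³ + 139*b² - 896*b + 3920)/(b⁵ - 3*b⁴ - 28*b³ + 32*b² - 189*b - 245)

(b² - 16)/(b + 1)

Factor: b⁶ - 4*b⁵ - 40*b⁴ + 120*b³ + 139*b² - 896*b + 3920 = (b² - 2*b + 7)·(b - 4)·(b + 4)·(b - 7)·(b + 5);  b⁵ - 3*b⁴ - 28*b³ + 32*b² - 189*b - 245 = (b² - 2*b + 7)·(b + 1)·(b + 5)·(b - 7)
Cancel the common factors (b² - 2*b + 7), (b - 7), (b + 5).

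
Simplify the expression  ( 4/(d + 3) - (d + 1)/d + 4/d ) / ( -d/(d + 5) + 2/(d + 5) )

Numerator: 4/(d + 3) - (d + 1)/d + 4/d = (-d^2 + 4*d + 9)/(d^2 + 3*d)
Denominator: -d/(d + 5) + 2/(d + 5) = (-d + 2)/(d + 5)
Divide: ((-d^2 + 4*d + 9)/(d^2 + 3*d)) · ((d + 5)/(-d + 2)) = (d^3 + d^2 - 29*d - 45)/(d^3 + d^2 - 6*d)

(d^3 + d^2 - 29*d - 45)/(d^3 + d^2 - 6*d)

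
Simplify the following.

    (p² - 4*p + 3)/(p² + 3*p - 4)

Factor: p² - 4*p + 3 = (p - 1)·(p - 3);  p² + 3*p - 4 = (p + 4)·(p - 1)
Cancel the common factor (p - 1).

(p - 3)/(p + 4)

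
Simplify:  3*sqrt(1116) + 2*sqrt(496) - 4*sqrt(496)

10*sqrt(31)

3*sqrt(1116) = 18*sqrt(31); 2*sqrt(496) = 8*sqrt(31); 4*sqrt(496) = 16*sqrt(31)
Combine: (18 + 8 - 16)·sqrt(31) = 10*sqrt(31)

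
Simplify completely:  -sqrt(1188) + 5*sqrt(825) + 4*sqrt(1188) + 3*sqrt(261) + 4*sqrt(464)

25*sqrt(29) + 43*sqrt(33)

sqrt(1188) = 6*sqrt(33); 5*sqrt(825) = 25*sqrt(33); 4*sqrt(1188) = 24*sqrt(33); 3*sqrt(261) = 9*sqrt(29); 4*sqrt(464) = 16*sqrt(29)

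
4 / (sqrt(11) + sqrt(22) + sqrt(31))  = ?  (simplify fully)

(-22*sqrt(62) + 2*sqrt(31) + 20*sqrt(22) + 42*sqrt(11))/241

Group as (sqrt(22) + sqrt(31)) + sqrt(11); multiply by (sqrt(22) + sqrt(31)) - sqrt(11), then rationalise the remaining surd.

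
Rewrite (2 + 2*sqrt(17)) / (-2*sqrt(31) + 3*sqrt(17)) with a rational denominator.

Multiply numerator and denominator by 2*sqrt(31) + 3*sqrt(17).
Denominator becomes 29; numerator becomes 4*sqrt(31) + 6*sqrt(17) + 4*sqrt(527) + 102.

(4*sqrt(31) + 6*sqrt(17) + 4*sqrt(527) + 102)/29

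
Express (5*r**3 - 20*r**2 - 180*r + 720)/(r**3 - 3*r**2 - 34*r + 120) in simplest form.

Factor: 5*r**3 - 20*r**2 - 180*r + 720 = 5*(r - 4)*(r + 6)*(r - 6);  r**3 - 3*r**2 - 34*r + 120 = (r + 6)*(r - 5)*(r - 4)
Cancel the common factors (r - 4), (r + 6).

(5*r - 30)/(r - 5)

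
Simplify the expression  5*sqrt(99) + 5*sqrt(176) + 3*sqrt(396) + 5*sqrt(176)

5*sqrt(99) = 15*sqrt(11); 5*sqrt(176) = 20*sqrt(11); 3*sqrt(396) = 18*sqrt(11); 5*sqrt(176) = 20*sqrt(11)
Combine: (15 + 20 + 18 + 20)·sqrt(11) = 73*sqrt(11)

73*sqrt(11)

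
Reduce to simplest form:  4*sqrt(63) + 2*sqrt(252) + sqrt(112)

28*sqrt(7)

4*sqrt(63) = 12*sqrt(7); 2*sqrt(252) = 12*sqrt(7); sqrt(112) = 4*sqrt(7)
Combine: (12 + 12 + 4)·sqrt(7) = 28*sqrt(7)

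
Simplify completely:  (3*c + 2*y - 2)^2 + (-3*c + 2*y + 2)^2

Only the even-power cross terms survive.

18*c^2 - 24*c + 8*y^2 + 8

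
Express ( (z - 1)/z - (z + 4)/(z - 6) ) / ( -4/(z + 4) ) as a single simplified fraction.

Numerator: (z - 1)/z - (z + 4)/(z - 6) = (-11*z + 6)/(z^2 - 6*z)
Denominator: -4/(z + 4) = -4/(z + 4)
Divide: ((-11*z + 6)/(z^2 - 6*z)) · (-z/4 - 1) = (11*z^2 + 38*z - 24)/(4*z^2 - 24*z)

(11*z^2 + 38*z - 24)/(4*z^2 - 24*z)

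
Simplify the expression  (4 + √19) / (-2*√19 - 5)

Multiply numerator and denominator by -5 + 2*√19.
Denominator becomes -51; numerator becomes 3*√19 + 18.

(-6 - √19)/17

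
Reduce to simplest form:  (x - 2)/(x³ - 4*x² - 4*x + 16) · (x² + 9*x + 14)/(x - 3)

Factor: x³ - 4*x² - 4*x + 16 = (x - 4)·(x + 2)·(x - 2);  x² + 9*x + 14 = (x + 2)·(x + 7)
Cancel the common factors (x + 2), (x - 2).

(x + 7)/(x² - 7*x + 12)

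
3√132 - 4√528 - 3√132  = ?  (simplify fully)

-16*√33

3√132 = 6*√33; 4√528 = 16*√33; 3√132 = 6*√33
Combine: (6 - 16 - 6)·√33 = -16*√33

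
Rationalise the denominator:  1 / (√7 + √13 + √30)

Group as (√7 + √30) + √13; multiply by (√7 + √30) - √13, then rationalise the remaining surd.

(-√2730 - 5*√30 + 12*√13 + 18*√7)/132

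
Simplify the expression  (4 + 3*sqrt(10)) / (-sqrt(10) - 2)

(-11 + sqrt(10))/3

Multiply numerator and denominator by -2 + sqrt(10).
Denominator becomes -6; numerator becomes -2*sqrt(10) + 22.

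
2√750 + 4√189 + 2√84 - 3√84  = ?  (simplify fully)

2√750 = 10*√30; 4√189 = 12*√21; 2√84 = 4*√21; 3√84 = 6*√21

10*√21 + 10*√30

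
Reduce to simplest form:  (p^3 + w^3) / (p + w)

p^2 - p*w + w^2

Apply the sum-of-cubes factorisation and cancel (p + w).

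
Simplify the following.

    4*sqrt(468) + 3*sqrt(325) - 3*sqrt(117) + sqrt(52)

32*sqrt(13)

4*sqrt(468) = 24*sqrt(13); 3*sqrt(325) = 15*sqrt(13); 3*sqrt(117) = 9*sqrt(13); sqrt(52) = 2*sqrt(13)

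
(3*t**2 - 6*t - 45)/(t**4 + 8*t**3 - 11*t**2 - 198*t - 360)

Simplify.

3/(t**2 + 10*t + 24)

Factor: 3*t**2 - 6*t - 45 = 3*(t - 5)*(t + 3);  t**4 + 8*t**3 - 11*t**2 - 198*t - 360 = (t - 5)*(t + 6)*(t + 4)*(t + 3)
Cancel the common factors (t + 3), (t - 5).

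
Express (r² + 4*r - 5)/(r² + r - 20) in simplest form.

(r - 1)/(r - 4)

Factor: r² + 4*r - 5 = (r - 1)·(r + 5);  r² + r - 20 = (r + 5)·(r - 4)
Cancel the common factor (r + 5).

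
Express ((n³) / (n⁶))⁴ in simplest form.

Inside the bracket: (n^-3)
Raise to the power 4: (n^-12)

n^(-12)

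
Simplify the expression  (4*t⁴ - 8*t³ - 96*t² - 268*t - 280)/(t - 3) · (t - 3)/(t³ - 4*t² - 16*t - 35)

4*t + 8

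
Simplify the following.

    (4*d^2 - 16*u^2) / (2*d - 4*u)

2*d + 4*u

Difference of squares: factor out (2*d - 4*u).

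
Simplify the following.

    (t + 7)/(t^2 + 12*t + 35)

Factor: t^2 + 12*t + 35 = (t + 5)*(t + 7)
Cancel the common factor (t + 7).

1/(t + 5)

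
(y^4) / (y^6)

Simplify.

y^(-2)

Quotient: (y^-2)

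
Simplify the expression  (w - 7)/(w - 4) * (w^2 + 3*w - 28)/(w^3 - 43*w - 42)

Factor: w^2 + 3*w - 28 = (w - 4)*(w + 7);  w^3 - 43*w - 42 = (w - 7)*(w + 6)*(w + 1)
Cancel the common factors (w - 4), (w - 7).

(w + 7)/(w^2 + 7*w + 6)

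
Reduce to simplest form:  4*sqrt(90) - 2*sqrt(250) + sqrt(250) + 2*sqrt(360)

19*sqrt(10)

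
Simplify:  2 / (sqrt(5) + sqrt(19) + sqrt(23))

Group as (sqrt(19) + sqrt(23)) + sqrt(5); multiply by (sqrt(19) + sqrt(23)) - sqrt(5), then rationalise the remaining surd.

(-4*sqrt(2185) + 2*sqrt(23) + 18*sqrt(19) + 74*sqrt(5))/379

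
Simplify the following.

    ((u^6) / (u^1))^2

u^10

Inside the bracket: u^5
Raise to the power 2: u^10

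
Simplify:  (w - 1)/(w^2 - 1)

1/(w + 1)

Factor: w^2 - 1 = (w - 1)*(w + 1)
Cancel the common factor (w - 1).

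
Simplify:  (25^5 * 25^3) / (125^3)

5^7

25^5 = 5^10; 25^3 = 5^6; 125^3 = 5^9
Combine exponents: 5^7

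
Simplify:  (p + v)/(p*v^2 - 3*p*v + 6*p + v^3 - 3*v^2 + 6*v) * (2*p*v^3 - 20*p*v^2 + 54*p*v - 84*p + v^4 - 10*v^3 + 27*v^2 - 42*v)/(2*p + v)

Factor: p*v^2 - 3*p*v + 6*p + v^3 - 3*v^2 + 6*v = (p + v)*(v^2 - 3*v + 6);  2*p*v^3 - 20*p*v^2 + 54*p*v - 84*p + v^4 - 10*v^3 + 27*v^2 - 42*v = (v - 7)*(v^2 - 3*v + 6)*(2*p + v)
Cancel the common factors (v^2 - 3*v + 6), (2*p + v), (p + v).

v - 7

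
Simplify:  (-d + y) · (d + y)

Telescope via difference of squares: (y+d)(y-d) = -d² + y².

-d² + y²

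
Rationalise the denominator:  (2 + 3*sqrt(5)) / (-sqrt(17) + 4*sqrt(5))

(2*sqrt(17) + 8*sqrt(5) + 3*sqrt(85) + 60)/63

Multiply numerator and denominator by sqrt(17) + 4*sqrt(5).
Denominator becomes 63; numerator becomes 2*sqrt(17) + 8*sqrt(5) + 3*sqrt(85) + 60.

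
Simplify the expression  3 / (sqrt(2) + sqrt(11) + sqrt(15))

(-sqrt(330) - sqrt(15) + 3*sqrt(11) + 12*sqrt(2))/14

Group as (sqrt(2) + sqrt(15)) + sqrt(11); multiply by (sqrt(2) + sqrt(15)) - sqrt(11), then rationalise the remaining surd.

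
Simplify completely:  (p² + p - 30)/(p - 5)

Factor: p² + p - 30 = (p - 5)·(p + 6)
Cancel the common factor (p - 5).

p + 6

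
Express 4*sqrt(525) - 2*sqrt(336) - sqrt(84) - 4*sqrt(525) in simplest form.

-10*sqrt(21)

4*sqrt(525) = 20*sqrt(21); 2*sqrt(336) = 8*sqrt(21); sqrt(84) = 2*sqrt(21); 4*sqrt(525) = 20*sqrt(21)
Combine: (20 - 8 - 2 - 20)·sqrt(21) = -10*sqrt(21)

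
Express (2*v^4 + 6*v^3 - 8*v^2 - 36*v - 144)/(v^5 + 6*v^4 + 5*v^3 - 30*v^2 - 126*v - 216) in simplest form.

Factor: 2*v^4 + 6*v^3 - 8*v^2 - 36*v - 144 = 2*(v - 3)*(v^2 + 2*v + 6)*(v + 4);  v^5 + 6*v^4 + 5*v^3 - 30*v^2 - 126*v - 216 = (v^2 + 2*v + 6)*(v - 3)*(v + 4)*(v + 3)
Cancel the common factors (v^2 + 2*v + 6), (v + 4), (v - 3).

2/(v + 3)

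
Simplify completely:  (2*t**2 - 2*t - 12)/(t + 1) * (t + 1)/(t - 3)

2*t + 4

Factor: 2*t**2 - 2*t - 12 = 2*(t - 3)*(t + 2)
Cancel the common factors (t - 3), (t + 1).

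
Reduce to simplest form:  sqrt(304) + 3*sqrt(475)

19*sqrt(19)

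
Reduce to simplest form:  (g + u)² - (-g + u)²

Write as f(u,g) - f(u,-g) and expand.

4*g*u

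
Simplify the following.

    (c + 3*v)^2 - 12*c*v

Expanding gives c^2 - 6*c*v + 9*v^2, a perfect square.

(c - 3*v)^2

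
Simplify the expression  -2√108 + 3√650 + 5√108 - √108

12*√3 + 15*√26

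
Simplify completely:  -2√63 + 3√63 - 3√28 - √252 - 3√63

-18*√7

2√63 = 6*√7; 3√63 = 9*√7; 3√28 = 6*√7; √252 = 6*√7; 3√63 = 9*√7
Combine: (-6 + 9 - 6 - 6 - 9)·√7 = -18*√7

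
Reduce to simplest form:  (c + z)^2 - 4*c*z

(c - z)^2

After expansion: c^2 - 2*c*z + z^2 — a perfect-square trinomial.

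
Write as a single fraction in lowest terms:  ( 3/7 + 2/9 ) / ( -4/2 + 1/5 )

Numerator: 3/7 + 2/9 = 41/63
Denominator: -4/2 + 1/5 = -9/5
Divide: (41/63) · (-5/9) = -205/567

-205/567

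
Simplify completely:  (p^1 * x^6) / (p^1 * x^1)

x^5

Quotient: x^5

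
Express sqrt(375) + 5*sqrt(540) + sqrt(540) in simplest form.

sqrt(375) = 5*sqrt(15); 5*sqrt(540) = 30*sqrt(15); sqrt(540) = 6*sqrt(15)
Combine: (5 + 30 + 6)·sqrt(15) = 41*sqrt(15)

41*sqrt(15)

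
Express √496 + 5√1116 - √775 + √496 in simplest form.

33*√31

√496 = 4*√31; 5√1116 = 30*√31; √775 = 5*√31; √496 = 4*√31
Combine: (4 + 30 - 5 + 4)·√31 = 33*√31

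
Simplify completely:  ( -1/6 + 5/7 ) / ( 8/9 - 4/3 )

-69/56

Numerator: -1/6 + 5/7 = 23/42
Denominator: 8/9 - 4/3 = -4/9
Divide: (23/42) · (-9/4) = -69/56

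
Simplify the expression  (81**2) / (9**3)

81**2 = 3**8; 9**3 = 3**6
Combine exponents: 3**2

3**2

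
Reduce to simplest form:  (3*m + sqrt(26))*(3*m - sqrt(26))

(3*m)^2 - (sqrt(26))^2 = 9*m^2 - 26.

9*m^2 - 26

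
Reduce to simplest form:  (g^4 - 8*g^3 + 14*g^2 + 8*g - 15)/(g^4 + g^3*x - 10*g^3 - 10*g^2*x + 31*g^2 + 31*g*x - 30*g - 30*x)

(g^2 - 1)/(g^2 + g*x - 2*g - 2*x)

Factor: g^4 - 8*g^3 + 14*g^2 + 8*g - 15 = (g + 1)*(g - 3)*(g - 5)*(g - 1);  g^4 + g^3*x - 10*g^3 - 10*g^2*x + 31*g^2 + 31*g*x - 30*g - 30*x = (g + x)*(g - 3)*(g - 5)*(g - 2)
Cancel the common factors (g - 3), (g - 5).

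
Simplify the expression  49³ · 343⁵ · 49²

7^25

49³ = 7^6; 343⁵ = 7^15; 49² = 7^4
Combine exponents: 7^25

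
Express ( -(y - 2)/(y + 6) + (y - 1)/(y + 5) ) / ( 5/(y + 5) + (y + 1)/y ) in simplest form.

Numerator: -(y - 2)/(y + 6) + (y - 1)/(y + 5) = (2*y + 4)/(y^2 + 11*y + 30)
Denominator: 5/(y + 5) + (y + 1)/y = (y^2 + 11*y + 5)/(y^2 + 5*y)
Divide: ((2*y + 4)/(y^2 + 11*y + 30)) · ((y^2 + 5*y)/(y^2 + 11*y + 5)) = (2*y^2 + 4*y)/(y^3 + 17*y^2 + 71*y + 30)

(2*y^2 + 4*y)/(y^3 + 17*y^2 + 71*y + 30)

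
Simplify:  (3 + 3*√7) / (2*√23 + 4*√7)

Multiply numerator and denominator by -2*√23 + 4*√7.
Denominator becomes 20; numerator becomes -6*√161 - 6*√23 + 12*√7 + 84.

(-3*√161 - 3*√23 + 6*√7 + 42)/10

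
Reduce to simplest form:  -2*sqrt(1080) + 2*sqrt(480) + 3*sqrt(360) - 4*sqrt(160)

-4*sqrt(30) + 2*sqrt(10)

2*sqrt(1080) = 12*sqrt(30); 2*sqrt(480) = 8*sqrt(30); 3*sqrt(360) = 18*sqrt(10); 4*sqrt(160) = 16*sqrt(10)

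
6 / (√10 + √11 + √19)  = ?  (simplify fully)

Group as (√10 + √11) + √19; multiply by (√10 + √11) - √19, then rationalise the remaining surd.

(-3*√2090 + 3*√19 + 27*√11 + 30*√10)/109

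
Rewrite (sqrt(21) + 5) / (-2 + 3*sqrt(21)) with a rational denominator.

(73 + 17*sqrt(21))/185

Multiply numerator and denominator by -3*sqrt(21) - 2.
Denominator becomes -185; numerator becomes -17*sqrt(21) - 73.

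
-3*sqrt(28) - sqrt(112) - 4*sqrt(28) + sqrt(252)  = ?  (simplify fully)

3*sqrt(28) = 6*sqrt(7); sqrt(112) = 4*sqrt(7); 4*sqrt(28) = 8*sqrt(7); sqrt(252) = 6*sqrt(7)
Combine: (-6 - 4 - 8 + 6)·sqrt(7) = -12*sqrt(7)

-12*sqrt(7)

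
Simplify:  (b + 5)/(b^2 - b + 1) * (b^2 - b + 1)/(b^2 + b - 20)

1/(b - 4)

Factor: b^2 + b - 20 = (b - 4)*(b + 5)
Cancel the common factors (b^2 - b + 1), (b + 5).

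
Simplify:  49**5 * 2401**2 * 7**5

49**5 = 7**10; 2401**2 = 7**8; 7**5 = 7**5
Combine exponents: 7**23

7**23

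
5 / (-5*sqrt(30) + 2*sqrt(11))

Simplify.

(-25*sqrt(30) - 10*sqrt(11))/706

Multiply numerator and denominator by 2*sqrt(11) + 5*sqrt(30).
Denominator becomes -706; numerator becomes 10*sqrt(11) + 25*sqrt(30).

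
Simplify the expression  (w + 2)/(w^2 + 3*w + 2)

Factor: w^2 + 3*w + 2 = (w + 2)*(w + 1)
Cancel the common factor (w + 2).

1/(w + 1)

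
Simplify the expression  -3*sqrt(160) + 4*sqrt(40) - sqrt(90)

3*sqrt(160) = 12*sqrt(10); 4*sqrt(40) = 8*sqrt(10); sqrt(90) = 3*sqrt(10)
Combine: (-12 + 8 - 3)·sqrt(10) = -7*sqrt(10)

-7*sqrt(10)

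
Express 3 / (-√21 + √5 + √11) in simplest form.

(5*√21 + 15*√11 + 27*√5 + 2*√1155)/65

Group as (√5 + √11) - √21; multiply by (√5 + √11) + √21, then rationalise the remaining surd.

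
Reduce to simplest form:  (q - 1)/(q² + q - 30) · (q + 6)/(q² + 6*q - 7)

Factor: q² + q - 30 = (q + 6)·(q - 5);  q² + 6*q - 7 = (q + 7)·(q - 1)
Cancel the common factors (q - 1), (q + 6).

1/(q² + 2*q - 35)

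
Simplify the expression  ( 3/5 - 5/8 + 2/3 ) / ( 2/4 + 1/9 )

21/20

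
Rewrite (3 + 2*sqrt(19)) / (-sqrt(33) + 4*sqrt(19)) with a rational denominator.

(3*sqrt(33) + 2*sqrt(627) + 12*sqrt(19) + 152)/271

Multiply numerator and denominator by sqrt(33) + 4*sqrt(19).
Denominator becomes 271; numerator becomes 3*sqrt(33) + 2*sqrt(627) + 12*sqrt(19) + 152.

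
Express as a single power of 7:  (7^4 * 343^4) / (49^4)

7^4 = 7^4; 343^4 = 7^12; 49^4 = 7^8
Combine exponents: 7^8

7^8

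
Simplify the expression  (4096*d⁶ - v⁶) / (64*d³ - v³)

64*d³ + v³

Difference of sixth powers: factor out (64*d³ - v³).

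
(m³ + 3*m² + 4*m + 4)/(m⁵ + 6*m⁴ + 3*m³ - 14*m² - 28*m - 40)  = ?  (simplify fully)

Factor: m³ + 3*m² + 4*m + 4 = (m² + m + 2)·(m + 2);  m⁵ + 6*m⁴ + 3*m³ - 14*m² - 28*m - 40 = (m + 5)·(m - 2)·(m + 2)·(m² + m + 2)
Cancel the common factors (m² + m + 2), (m + 2).

1/(m² + 3*m - 10)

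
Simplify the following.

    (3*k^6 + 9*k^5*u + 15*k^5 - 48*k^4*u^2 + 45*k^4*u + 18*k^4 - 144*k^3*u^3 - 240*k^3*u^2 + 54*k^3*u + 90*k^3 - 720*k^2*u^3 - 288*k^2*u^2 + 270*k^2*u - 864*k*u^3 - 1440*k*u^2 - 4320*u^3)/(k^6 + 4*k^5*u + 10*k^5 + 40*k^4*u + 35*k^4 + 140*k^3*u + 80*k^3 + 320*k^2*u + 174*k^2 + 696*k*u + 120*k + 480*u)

Factor: 3*k^6 + 9*k^5*u + 15*k^5 - 48*k^4*u^2 + 45*k^4*u + 18*k^4 - 144*k^3*u^3 - 240*k^3*u^2 + 54*k^3*u + 90*k^3 - 720*k^2*u^3 - 288*k^2*u^2 + 270*k^2*u - 864*k*u^3 - 1440*k*u^2 - 4320*u^3 = 3*(k - 4*u)*(k + 4*u)*(k^2 + 6)*(k + 5)*(k + 3*u);  k^6 + 4*k^5*u + 10*k^5 + 40*k^4*u + 35*k^4 + 140*k^3*u + 80*k^3 + 320*k^2*u + 174*k^2 + 696*k*u + 120*k + 480*u = (k + 4)*(k^2 + 6)*(k + 4*u)*(k + 1)*(k + 5)
Cancel the common factors (k^2 + 6), (k + 5), (k + 4*u).

(3*k^2 - 3*k*u - 36*u^2)/(k^2 + 5*k + 4)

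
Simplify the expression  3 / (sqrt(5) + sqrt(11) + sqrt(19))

(-6*sqrt(1045) - 9*sqrt(19) + 39*sqrt(11) + 75*sqrt(5))/211

Group as (sqrt(11) + sqrt(19)) + sqrt(5); multiply by (sqrt(11) + sqrt(19)) - sqrt(5), then rationalise the remaining surd.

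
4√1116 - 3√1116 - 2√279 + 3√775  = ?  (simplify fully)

15*√31

4√1116 = 24*√31; 3√1116 = 18*√31; 2√279 = 6*√31; 3√775 = 15*√31
Combine: (24 - 18 - 6 + 15)·√31 = 15*√31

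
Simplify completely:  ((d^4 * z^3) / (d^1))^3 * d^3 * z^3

d^12*z^12

Inside the bracket: d^3 * z^3
Raise to the power 3: d^9 * z^9
Multiply by d^3 * z^3: add exponents.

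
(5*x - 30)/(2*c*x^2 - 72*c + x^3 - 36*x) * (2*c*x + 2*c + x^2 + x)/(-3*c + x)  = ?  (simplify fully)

(5*x + 5)/(-3*c*x - 18*c + x^2 + 6*x)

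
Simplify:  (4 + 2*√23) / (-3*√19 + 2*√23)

(-6*√437 - 92 - 12*√19 - 8*√23)/79

Multiply numerator and denominator by 2*√23 + 3*√19.
Denominator becomes -79; numerator becomes 8*√23 + 12*√19 + 92 + 6*√437.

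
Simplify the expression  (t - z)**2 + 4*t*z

(t + z)**2

Expand the square and combine the 4*t*z term.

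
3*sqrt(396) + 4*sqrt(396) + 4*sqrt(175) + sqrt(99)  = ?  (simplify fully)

3*sqrt(396) = 18*sqrt(11); 4*sqrt(396) = 24*sqrt(11); 4*sqrt(175) = 20*sqrt(7); sqrt(99) = 3*sqrt(11)

20*sqrt(7) + 45*sqrt(11)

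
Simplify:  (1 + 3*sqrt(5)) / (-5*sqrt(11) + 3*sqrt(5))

(-15*sqrt(55) - 45 - 5*sqrt(11) - 3*sqrt(5))/230

Multiply numerator and denominator by 3*sqrt(5) + 5*sqrt(11).
Denominator becomes -230; numerator becomes 3*sqrt(5) + 5*sqrt(11) + 45 + 15*sqrt(55).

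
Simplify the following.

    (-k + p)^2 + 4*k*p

After expansion: k^2 + 2*k*p + p^2 — a perfect-square trinomial.

(k + p)^2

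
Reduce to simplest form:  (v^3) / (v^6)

Quotient: (v^-3)

v^(-3)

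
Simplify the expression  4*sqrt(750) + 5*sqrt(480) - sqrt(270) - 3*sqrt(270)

28*sqrt(30)

4*sqrt(750) = 20*sqrt(30); 5*sqrt(480) = 20*sqrt(30); sqrt(270) = 3*sqrt(30); 3*sqrt(270) = 9*sqrt(30)
Combine: (20 + 20 - 3 - 9)·sqrt(30) = 28*sqrt(30)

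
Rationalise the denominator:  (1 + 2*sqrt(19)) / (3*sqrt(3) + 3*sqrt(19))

Multiply numerator and denominator by -3*sqrt(3) + 3*sqrt(19).
Denominator becomes 144; numerator becomes -6*sqrt(57) - 3*sqrt(3) + 3*sqrt(19) + 114.

(-2*sqrt(57) - sqrt(3) + sqrt(19) + 38)/48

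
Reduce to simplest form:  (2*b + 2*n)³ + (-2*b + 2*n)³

16*n*(3*b² + n²)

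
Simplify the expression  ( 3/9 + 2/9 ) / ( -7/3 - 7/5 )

Numerator: 3/9 + 2/9 = 5/9
Denominator: -7/3 - 7/5 = -56/15
Divide: (5/9) · (-15/56) = -25/168

-25/168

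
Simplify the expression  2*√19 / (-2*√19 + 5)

(-76 - 10*√19)/51

Multiply numerator and denominator by 5 + 2*√19.
Denominator becomes -51; numerator becomes 10*√19 + 76.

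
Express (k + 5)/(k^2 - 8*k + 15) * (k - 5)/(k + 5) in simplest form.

1/(k - 3)

Factor: k^2 - 8*k + 15 = (k - 3)*(k - 5)
Cancel the common factors (k - 5), (k + 5).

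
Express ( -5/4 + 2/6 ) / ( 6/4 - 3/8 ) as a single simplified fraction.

-22/27

Numerator: -5/4 + 2/6 = -11/12
Denominator: 6/4 - 3/8 = 9/8
Divide: (-11/12) · (8/9) = -22/27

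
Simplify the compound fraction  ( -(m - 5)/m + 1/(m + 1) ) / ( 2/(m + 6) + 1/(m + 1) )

Numerator: -(m - 5)/m + 1/(m + 1) = (-m² + 5*m + 5)/(m² + m)
Denominator: 2/(m + 6) + 1/(m + 1) = (3*m + 8)/(m² + 7*m + 6)
Divide: ((-m² + 5*m + 5)/(m² + m)) · ((m² + 7*m + 6)/(3*m + 8)) = (-m³ - m² + 35*m + 30)/(3*m² + 8*m)

(-m³ - m² + 35*m + 30)/(3*m² + 8*m)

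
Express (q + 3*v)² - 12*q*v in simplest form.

(q - 3*v)²

After expansion: q² - 6*q*v + 9*v² — a perfect-square trinomial.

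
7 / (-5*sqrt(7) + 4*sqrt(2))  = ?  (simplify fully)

Multiply numerator and denominator by 4*sqrt(2) + 5*sqrt(7).
Denominator becomes -143; numerator becomes 28*sqrt(2) + 35*sqrt(7).

(-35*sqrt(7) - 28*sqrt(2))/143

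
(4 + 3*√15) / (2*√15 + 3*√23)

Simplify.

(-90 - 8*√15 + 12*√23 + 9*√345)/147

Multiply numerator and denominator by -3*√23 + 2*√15.
Denominator becomes -147; numerator becomes -9*√345 - 12*√23 + 8*√15 + 90.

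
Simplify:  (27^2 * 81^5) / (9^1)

3^24

27^2 = 3^6; 81^5 = 3^20; 9^1 = 3^2
Combine exponents: 3^24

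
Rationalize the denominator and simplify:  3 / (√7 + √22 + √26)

(-12*√1001 + 9*√26 + 33*√22 + 123*√7)/607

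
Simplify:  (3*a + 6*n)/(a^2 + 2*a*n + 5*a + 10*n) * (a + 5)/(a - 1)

Factor: 3*a + 6*n = 3*(a + 2*n);  a^2 + 2*a*n + 5*a + 10*n = (a + 2*n)*(a + 5)
Cancel the common factors (a + 5), (a + 2*n).

3/(a - 1)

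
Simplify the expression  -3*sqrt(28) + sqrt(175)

3*sqrt(28) = 6*sqrt(7); sqrt(175) = 5*sqrt(7)
Combine: (-6 + 5)·sqrt(7) = -sqrt(7)

-sqrt(7)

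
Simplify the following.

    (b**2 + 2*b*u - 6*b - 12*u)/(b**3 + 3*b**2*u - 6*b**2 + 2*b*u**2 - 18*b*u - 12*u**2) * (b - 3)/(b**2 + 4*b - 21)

Factor: b**2 + 2*b*u - 6*b - 12*u = (b + 2*u)*(b - 6);  b**3 + 3*b**2*u - 6*b**2 + 2*b*u**2 - 18*b*u - 12*u**2 = (b - 6)*(b + 2*u)*(b + u);  b**2 + 4*b - 21 = (b - 3)*(b + 7)
Cancel the common factors (b - 6), (b - 3), (b + 2*u).

1/(b**2 + b*u + 7*b + 7*u)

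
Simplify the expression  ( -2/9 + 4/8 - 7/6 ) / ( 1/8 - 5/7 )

Numerator: -2/9 + 4/8 - 7/6 = -8/9
Denominator: 1/8 - 5/7 = -33/56
Divide: (-8/9) · (-56/33) = 448/297

448/297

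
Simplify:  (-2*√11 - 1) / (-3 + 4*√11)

Multiply numerator and denominator by -4*√11 - 3.
Denominator becomes -167; numerator becomes 10*√11 + 91.

(-91 - 10*√11)/167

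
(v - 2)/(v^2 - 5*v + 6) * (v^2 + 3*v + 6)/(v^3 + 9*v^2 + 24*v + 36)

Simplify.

1/(v^2 + 3*v - 18)

Factor: v^2 - 5*v + 6 = (v - 3)*(v - 2);  v^3 + 9*v^2 + 24*v + 36 = (v + 6)*(v^2 + 3*v + 6)
Cancel the common factors (v^2 + 3*v + 6), (v - 2).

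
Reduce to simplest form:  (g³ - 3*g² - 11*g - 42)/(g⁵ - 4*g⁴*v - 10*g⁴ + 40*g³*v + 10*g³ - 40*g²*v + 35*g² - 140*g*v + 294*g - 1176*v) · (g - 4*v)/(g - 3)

Factor: g³ - 3*g² - 11*g - 42 = (g² + 3*g + 7)·(g - 6);  g⁵ - 4*g⁴*v - 10*g⁴ + 40*g³*v + 10*g³ - 40*g²*v + 35*g² - 140*g*v + 294*g - 1176*v = (g - 7)·(g - 6)·(g² + 3*g + 7)·(g - 4*v)
Cancel the common factors (g² + 3*g + 7), (g - 6), (g - 4*v).

1/(g² - 10*g + 21)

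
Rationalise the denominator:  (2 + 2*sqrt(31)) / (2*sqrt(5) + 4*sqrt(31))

(-sqrt(155) - sqrt(5) + 2*sqrt(31) + 62)/119

Multiply numerator and denominator by -2*sqrt(5) + 4*sqrt(31).
Denominator becomes 476; numerator becomes -4*sqrt(155) - 4*sqrt(5) + 8*sqrt(31) + 248.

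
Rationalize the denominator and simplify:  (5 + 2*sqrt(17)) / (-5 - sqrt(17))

Multiply numerator and denominator by -5 + sqrt(17).
Denominator becomes 8; numerator becomes -5*sqrt(17) + 9.

(-5*sqrt(17) + 9)/8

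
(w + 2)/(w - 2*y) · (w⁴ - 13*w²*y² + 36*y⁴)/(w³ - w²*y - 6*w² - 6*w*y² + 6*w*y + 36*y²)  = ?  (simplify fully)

Factor: w⁴ - 13*w²*y² + 36*y⁴ = (w - 3*y)·(w + 3*y)·(w + 2*y)·(w - 2*y);  w³ - w²*y - 6*w² - 6*w*y² + 6*w*y + 36*y² = (w - 6)·(w - 3*y)·(w + 2*y)
Cancel the common factors (w - 2*y), (w - 3*y), (w + 2*y).

(w² + 3*w*y + 2*w + 6*y)/(w - 6)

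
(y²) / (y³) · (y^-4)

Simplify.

y^(-5)

Quotient: (y^-1)
Multiply by (y^-4): add exponents.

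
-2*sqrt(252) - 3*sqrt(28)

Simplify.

2*sqrt(252) = 12*sqrt(7); 3*sqrt(28) = 6*sqrt(7)
Combine: (-12 - 6)·sqrt(7) = -18*sqrt(7)

-18*sqrt(7)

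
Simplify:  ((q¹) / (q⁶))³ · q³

Inside the bracket: (q^-5)
Raise to the power 3: (q^-15)
Multiply by q³: add exponents.

q^(-12)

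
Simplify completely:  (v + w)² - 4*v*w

(v - w)²

After expansion: v² - 2*v*w + w² — a perfect-square trinomial.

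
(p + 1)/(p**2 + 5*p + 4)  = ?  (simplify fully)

Factor: p**2 + 5*p + 4 = (p + 1)*(p + 4)
Cancel the common factor (p + 1).

1/(p + 4)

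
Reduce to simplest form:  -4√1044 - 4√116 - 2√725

-42*√29

4√1044 = 24*√29; 4√116 = 8*√29; 2√725 = 10*√29
Combine: (-24 - 8 - 10)·√29 = -42*√29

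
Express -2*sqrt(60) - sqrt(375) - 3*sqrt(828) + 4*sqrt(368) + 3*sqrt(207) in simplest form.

2*sqrt(60) = 4*sqrt(15); sqrt(375) = 5*sqrt(15); 3*sqrt(828) = 18*sqrt(23); 4*sqrt(368) = 16*sqrt(23); 3*sqrt(207) = 9*sqrt(23)

-9*sqrt(15) + 7*sqrt(23)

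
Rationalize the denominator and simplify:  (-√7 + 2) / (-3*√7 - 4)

Multiply numerator and denominator by -4 + 3*√7.
Denominator becomes -47; numerator becomes -29 + 10*√7.

(-10*√7 + 29)/47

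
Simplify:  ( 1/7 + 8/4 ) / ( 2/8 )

Numerator: 1/7 + 8/4 = 15/7
Denominator: 2/8 = 1/4
Divide: (15/7) · (4) = 60/7

60/7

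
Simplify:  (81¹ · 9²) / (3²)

81¹ = 3^4; 9² = 3^4; 3² = 3^2
Combine exponents: 3^6

3^6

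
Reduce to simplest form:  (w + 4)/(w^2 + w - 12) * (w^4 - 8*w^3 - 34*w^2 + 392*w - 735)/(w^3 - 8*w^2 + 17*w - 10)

Factor: w^2 + w - 12 = (w - 3)*(w + 4);  w^4 - 8*w^3 - 34*w^2 + 392*w - 735 = (w + 7)*(w - 5)*(w - 7)*(w - 3);  w^3 - 8*w^2 + 17*w - 10 = (w - 1)*(w - 5)*(w - 2)
Cancel the common factors (w - 3), (w + 4), (w - 5).

(w^2 - 49)/(w^2 - 3*w + 2)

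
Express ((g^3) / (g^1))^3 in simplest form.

g^6

Inside the bracket: g^2
Raise to the power 3: g^6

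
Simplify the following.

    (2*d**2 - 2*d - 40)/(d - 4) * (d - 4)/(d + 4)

Factor: 2*d**2 - 2*d - 40 = 2*(d - 5)*(d + 4)
Cancel the common factors (d + 4), (d - 4).

2*d - 10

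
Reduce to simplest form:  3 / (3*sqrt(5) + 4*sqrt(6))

(-3*sqrt(5) + 4*sqrt(6))/17

Multiply numerator and denominator by -4*sqrt(6) + 3*sqrt(5).
Denominator becomes -51; numerator becomes -12*sqrt(6) + 9*sqrt(5).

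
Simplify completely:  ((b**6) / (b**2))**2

Inside the bracket: b**4
Raise to the power 2: b**8

b**8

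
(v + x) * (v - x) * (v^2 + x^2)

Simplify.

(v+x)(v-x) = v^2 - x^2; continue pairing.

v^4 - x^4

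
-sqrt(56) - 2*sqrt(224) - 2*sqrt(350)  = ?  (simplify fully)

sqrt(56) = 2*sqrt(14); 2*sqrt(224) = 8*sqrt(14); 2*sqrt(350) = 10*sqrt(14)
Combine: (-2 - 8 - 10)·sqrt(14) = -20*sqrt(14)

-20*sqrt(14)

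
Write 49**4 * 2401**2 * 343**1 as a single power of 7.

7**19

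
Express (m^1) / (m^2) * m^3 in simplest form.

m^2

Quotient: (m^-1)
Multiply by m^3: add exponents.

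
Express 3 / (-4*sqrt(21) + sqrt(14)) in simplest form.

(-12*sqrt(21) - 3*sqrt(14))/322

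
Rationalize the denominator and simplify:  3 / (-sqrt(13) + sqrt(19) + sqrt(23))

(-87*sqrt(13) + 27*sqrt(23) + 51*sqrt(19) + 6*sqrt(5681))/907

Group as (sqrt(19) + sqrt(23)) - sqrt(13); multiply by (sqrt(19) + sqrt(23)) + sqrt(13), then rationalise the remaining surd.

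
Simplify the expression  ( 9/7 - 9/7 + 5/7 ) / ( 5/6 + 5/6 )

3/7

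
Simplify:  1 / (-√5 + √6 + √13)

(-7*√5 - √13 + 6*√6 + √390)/58

Group as (√6 + √13) - √5; multiply by (√6 + √13) + √5, then rationalise the remaining surd.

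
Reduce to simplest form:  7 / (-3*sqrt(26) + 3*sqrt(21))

(-7*sqrt(26) - 7*sqrt(21))/15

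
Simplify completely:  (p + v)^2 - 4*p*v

(p - v)^2

After expansion: p^2 - 2*p*v + v^2 — a perfect-square trinomial.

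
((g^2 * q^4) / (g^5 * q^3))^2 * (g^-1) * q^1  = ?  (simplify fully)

Inside the bracket: (g^-3) * q^1
Raise to the power 2: (g^-6) * q^2
Multiply by (g^-1) * q^1: add exponents.

q^3/g^7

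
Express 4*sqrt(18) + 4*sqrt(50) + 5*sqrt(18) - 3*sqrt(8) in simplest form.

41*sqrt(2)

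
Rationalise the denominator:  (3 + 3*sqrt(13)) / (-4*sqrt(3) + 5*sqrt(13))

(12*sqrt(3) + 15*sqrt(13) + 12*sqrt(39) + 195)/277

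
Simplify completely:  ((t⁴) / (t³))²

t²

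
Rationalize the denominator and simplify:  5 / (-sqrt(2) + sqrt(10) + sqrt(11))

(-95*sqrt(2) + 5*sqrt(11) + 15*sqrt(10) + 20*sqrt(55))/79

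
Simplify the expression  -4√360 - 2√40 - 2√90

-34*√10

4√360 = 24*√10; 2√40 = 4*√10; 2√90 = 6*√10
Combine: (-24 - 4 - 6)·√10 = -34*√10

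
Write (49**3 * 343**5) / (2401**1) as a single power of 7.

49**3 = 7**6; 343**5 = 7**15; 2401**1 = 7**4
Combine exponents: 7**17

7**17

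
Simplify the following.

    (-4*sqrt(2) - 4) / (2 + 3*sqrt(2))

Multiply numerator and denominator by -3*sqrt(2) + 2.
Denominator becomes -14; numerator becomes 4*sqrt(2) + 16.

(-8 - 2*sqrt(2))/7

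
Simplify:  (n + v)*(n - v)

Product of conjugates: (P+Q)(P-Q) = P^2 - Q^2.

n^2 - v^2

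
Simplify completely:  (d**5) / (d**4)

d

Quotient: d**1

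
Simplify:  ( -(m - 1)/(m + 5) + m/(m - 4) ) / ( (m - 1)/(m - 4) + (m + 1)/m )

(5*m^2 - 2*m)/(m^3 + 3*m^2 - 12*m - 10)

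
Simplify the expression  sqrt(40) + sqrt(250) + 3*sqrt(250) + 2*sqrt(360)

34*sqrt(10)

sqrt(40) = 2*sqrt(10); sqrt(250) = 5*sqrt(10); 3*sqrt(250) = 15*sqrt(10); 2*sqrt(360) = 12*sqrt(10)
Combine: (2 + 5 + 15 + 12)·sqrt(10) = 34*sqrt(10)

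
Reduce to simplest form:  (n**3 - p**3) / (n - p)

n**2 + n*p + p**2

Apply the difference-of-cubes factorisation and cancel (n - p).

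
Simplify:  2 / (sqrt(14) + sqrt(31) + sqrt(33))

Group as (sqrt(31) + sqrt(33)) + sqrt(14); multiply by (sqrt(31) + sqrt(33)) - sqrt(14), then rationalise the remaining surd.

(-sqrt(14322) + 6*sqrt(33) + 8*sqrt(31) + 25*sqrt(14))/398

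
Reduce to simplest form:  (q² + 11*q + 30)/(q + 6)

Factor: q² + 11*q + 30 = (q + 5)·(q + 6)
Cancel the common factor (q + 6).

q + 5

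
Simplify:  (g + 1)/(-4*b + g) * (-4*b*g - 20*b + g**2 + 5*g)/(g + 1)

Factor: -4*b*g - 20*b + g**2 + 5*g = (g + 5)*(-4*b + g)
Cancel the common factors (g + 1), (-4*b + g).

g + 5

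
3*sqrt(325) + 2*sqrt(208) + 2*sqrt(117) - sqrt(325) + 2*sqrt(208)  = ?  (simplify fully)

32*sqrt(13)

3*sqrt(325) = 15*sqrt(13); 2*sqrt(208) = 8*sqrt(13); 2*sqrt(117) = 6*sqrt(13); sqrt(325) = 5*sqrt(13); 2*sqrt(208) = 8*sqrt(13)
Combine: (15 + 8 + 6 - 5 + 8)·sqrt(13) = 32*sqrt(13)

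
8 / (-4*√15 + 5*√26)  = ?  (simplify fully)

Multiply numerator and denominator by 4*√15 + 5*√26.
Denominator becomes 410; numerator becomes 32*√15 + 40*√26.

(16*√15 + 20*√26)/205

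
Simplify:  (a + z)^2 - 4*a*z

(a - z)^2

Expanding gives a^2 - 2*a*z + z^2, a perfect square.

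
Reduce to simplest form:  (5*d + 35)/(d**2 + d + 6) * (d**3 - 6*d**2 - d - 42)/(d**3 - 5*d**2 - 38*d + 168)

(5*d + 35)/(d**2 + 2*d - 24)

Factor: 5*d + 35 = 5*(d + 7);  d**3 - 6*d**2 - d - 42 = (d**2 + d + 6)*(d - 7);  d**3 - 5*d**2 - 38*d + 168 = (d - 7)*(d + 6)*(d - 4)
Cancel the common factors (d**2 + d + 6), (d - 7).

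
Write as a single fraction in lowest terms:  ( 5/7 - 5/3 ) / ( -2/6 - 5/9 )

15/14

Numerator: 5/7 - 5/3 = -20/21
Denominator: -2/6 - 5/9 = -8/9
Divide: (-20/21) · (-9/8) = 15/14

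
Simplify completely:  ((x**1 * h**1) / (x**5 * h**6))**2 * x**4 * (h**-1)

Inside the bracket: (x**-4) * (h**-5)
Raise to the power 2: (x**-8) * (h**-10)
Multiply by x**4 * (h**-1): add exponents.

1/(h**11*x**4)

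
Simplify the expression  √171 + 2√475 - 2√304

5*√19

√171 = 3*√19; 2√475 = 10*√19; 2√304 = 8*√19
Combine: (3 + 10 - 8)·√19 = 5*√19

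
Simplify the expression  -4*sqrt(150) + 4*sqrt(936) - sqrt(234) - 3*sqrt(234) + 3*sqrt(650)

-20*sqrt(6) + 27*sqrt(26)

4*sqrt(150) = 20*sqrt(6); 4*sqrt(936) = 24*sqrt(26); sqrt(234) = 3*sqrt(26); 3*sqrt(234) = 9*sqrt(26); 3*sqrt(650) = 15*sqrt(26)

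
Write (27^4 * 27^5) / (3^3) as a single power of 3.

3^24

27^4 = 3^12; 27^5 = 3^15; 3^3 = 3^3
Combine exponents: 3^24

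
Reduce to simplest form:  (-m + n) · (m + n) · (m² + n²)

-m⁴ + n⁴

(n+m)(n-m) = -m² + n²; continue pairing.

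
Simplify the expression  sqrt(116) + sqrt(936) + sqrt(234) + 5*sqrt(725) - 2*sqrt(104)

sqrt(116) = 2*sqrt(29); sqrt(936) = 6*sqrt(26); sqrt(234) = 3*sqrt(26); 5*sqrt(725) = 25*sqrt(29); 2*sqrt(104) = 4*sqrt(26)

5*sqrt(26) + 27*sqrt(29)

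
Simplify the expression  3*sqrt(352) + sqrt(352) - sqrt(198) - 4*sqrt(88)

5*sqrt(22)

3*sqrt(352) = 12*sqrt(22); sqrt(352) = 4*sqrt(22); sqrt(198) = 3*sqrt(22); 4*sqrt(88) = 8*sqrt(22)
Combine: (12 + 4 - 3 - 8)·sqrt(22) = 5*sqrt(22)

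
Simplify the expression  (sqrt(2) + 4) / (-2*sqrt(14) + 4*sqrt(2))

(-2*sqrt(14) - 4*sqrt(2) - sqrt(7) - 2)/6

Multiply numerator and denominator by 4*sqrt(2) + 2*sqrt(14).
Denominator becomes -24; numerator becomes 8 + 4*sqrt(7) + 16*sqrt(2) + 8*sqrt(14).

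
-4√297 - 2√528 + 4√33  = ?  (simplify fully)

4√297 = 12*√33; 2√528 = 8*√33; 4√33 = 4*√33
Combine: (-12 - 8 + 4)·√33 = -16*√33

-16*√33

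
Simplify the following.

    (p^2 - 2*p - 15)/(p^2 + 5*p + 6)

(p - 5)/(p + 2)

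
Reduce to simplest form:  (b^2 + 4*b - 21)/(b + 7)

b - 3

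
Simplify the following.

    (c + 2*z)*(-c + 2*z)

-c^2 + 4*z^2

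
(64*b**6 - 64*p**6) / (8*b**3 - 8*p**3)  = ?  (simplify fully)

8*b**3 + 8*p**3

64*b**6 - 64*p**6 factors as -64*(-b + p)*(b + p)*(b**2 - b*p + p**2)*(b**2 + b*p + p**2).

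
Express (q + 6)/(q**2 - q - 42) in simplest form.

1/(q - 7)

Factor: q**2 - q - 42 = (q - 7)*(q + 6)
Cancel the common factor (q + 6).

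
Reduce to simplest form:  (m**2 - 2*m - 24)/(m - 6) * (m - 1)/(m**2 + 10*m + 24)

(m - 1)/(m + 6)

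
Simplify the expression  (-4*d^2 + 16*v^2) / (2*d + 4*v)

-2*d + 4*v

-4*d^2 + 16*v^2 factors as 4*(-d + 2*v)*(d + 2*v).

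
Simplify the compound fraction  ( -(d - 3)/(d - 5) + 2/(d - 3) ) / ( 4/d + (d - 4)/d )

(-d**2 + 8*d - 19)/(d**2 - 8*d + 15)

Numerator: -(d - 3)/(d - 5) + 2/(d - 3) = (-d**2 + 8*d - 19)/(d**2 - 8*d + 15)
Denominator: 4/d + (d - 4)/d = 1
Divide: ((-d**2 + 8*d - 19)/(d**2 - 8*d + 15)) · (1) = (-d**2 + 8*d - 19)/(d**2 - 8*d + 15)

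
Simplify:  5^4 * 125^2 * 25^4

5^18

5^4 = 5^4; 125^2 = 5^6; 25^4 = 5^8
Combine exponents: 5^18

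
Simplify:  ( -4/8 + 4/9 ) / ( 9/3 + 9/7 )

-7/540

Numerator: -4/8 + 4/9 = -1/18
Denominator: 9/3 + 9/7 = 30/7
Divide: (-1/18) · (7/30) = -7/540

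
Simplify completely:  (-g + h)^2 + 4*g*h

After expansion: g^2 + 2*g*h + h^2 — a perfect-square trinomial.

(g + h)^2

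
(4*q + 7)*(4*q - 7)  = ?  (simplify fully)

16*q^2 - 49

(4*q)^2 - (7)^2 = 16*q^2 - 49.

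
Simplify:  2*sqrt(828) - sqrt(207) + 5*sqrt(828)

39*sqrt(23)

2*sqrt(828) = 12*sqrt(23); sqrt(207) = 3*sqrt(23); 5*sqrt(828) = 30*sqrt(23)
Combine: (12 - 3 + 30)·sqrt(23) = 39*sqrt(23)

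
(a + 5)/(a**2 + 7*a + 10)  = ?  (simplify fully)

1/(a + 2)

Factor: a**2 + 7*a + 10 = (a + 5)*(a + 2)
Cancel the common factor (a + 5).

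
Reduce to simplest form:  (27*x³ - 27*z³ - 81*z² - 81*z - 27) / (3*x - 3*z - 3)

Factor as (a-b)(a^2+ab+b^2) with a=(3*x), b=(3*z + 3).

9*x² + 9*x*z + 9*x + 9*z² + 18*z + 9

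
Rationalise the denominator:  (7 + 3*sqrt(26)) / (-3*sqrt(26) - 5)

Multiply numerator and denominator by -5 + 3*sqrt(26).
Denominator becomes -209; numerator becomes 6*sqrt(26) + 199.

(-199 - 6*sqrt(26))/209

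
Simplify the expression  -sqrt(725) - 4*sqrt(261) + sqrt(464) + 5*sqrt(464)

sqrt(725) = 5*sqrt(29); 4*sqrt(261) = 12*sqrt(29); sqrt(464) = 4*sqrt(29); 5*sqrt(464) = 20*sqrt(29)
Combine: (-5 - 12 + 4 + 20)·sqrt(29) = 7*sqrt(29)

7*sqrt(29)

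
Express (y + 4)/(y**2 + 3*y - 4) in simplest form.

1/(y - 1)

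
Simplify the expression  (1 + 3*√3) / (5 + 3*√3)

-6*√3 + 11

Multiply numerator and denominator by -3*√3 + 5.
Denominator becomes -2; numerator becomes -22 + 12*√3.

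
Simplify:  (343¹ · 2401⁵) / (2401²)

7^15

343¹ = 7^3; 2401⁵ = 7^20; 2401² = 7^8
Combine exponents: 7^15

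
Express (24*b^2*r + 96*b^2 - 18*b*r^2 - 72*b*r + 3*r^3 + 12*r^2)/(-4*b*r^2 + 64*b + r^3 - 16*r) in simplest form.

(-6*b + 3*r)/(r - 4)

Factor: 24*b^2*r + 96*b^2 - 18*b*r^2 - 72*b*r + 3*r^3 + 12*r^2 = 3*(r + 4)*(-4*b + r)*(-2*b + r);  -4*b*r^2 + 64*b + r^3 - 16*r = (r - 4)*(r + 4)*(-4*b + r)
Cancel the common factors (r + 4), (-4*b + r).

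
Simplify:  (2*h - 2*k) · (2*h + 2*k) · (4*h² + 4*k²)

Telescope via difference of squares: ((2*h)+(2*k))((2*h)-(2*k)) = 4*h² - 4*k², then repeat with the next factor.

16*h⁴ - 16*k⁴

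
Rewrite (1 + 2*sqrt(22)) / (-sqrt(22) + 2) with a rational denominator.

(-46 - 5*sqrt(22))/18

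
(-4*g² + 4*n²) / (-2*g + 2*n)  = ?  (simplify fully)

2*g + 2*n

Factor (2*n)^2 - (2*g)^2 and cancel (-2*g + 2*n).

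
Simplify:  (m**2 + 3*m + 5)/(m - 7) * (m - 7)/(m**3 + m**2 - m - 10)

1/(m - 2)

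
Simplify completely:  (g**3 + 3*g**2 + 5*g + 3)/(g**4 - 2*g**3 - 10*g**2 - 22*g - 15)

1/(g - 5)

Factor: g**3 + 3*g**2 + 5*g + 3 = (g**2 + 2*g + 3)*(g + 1);  g**4 - 2*g**3 - 10*g**2 - 22*g - 15 = (g - 5)*(g + 1)*(g**2 + 2*g + 3)
Cancel the common factors (g**2 + 2*g + 3), (g + 1).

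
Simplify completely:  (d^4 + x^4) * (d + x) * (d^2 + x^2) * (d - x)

d^8 - x^8

Telescope via difference of squares: (d+x)(d-x) = d^2 - x^2, then repeat with the next factor.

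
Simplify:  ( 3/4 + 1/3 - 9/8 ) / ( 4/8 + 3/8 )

Numerator: 3/4 + 1/3 - 9/8 = -1/24
Denominator: 4/8 + 3/8 = 7/8
Divide: (-1/24) · (8/7) = -1/21

-1/21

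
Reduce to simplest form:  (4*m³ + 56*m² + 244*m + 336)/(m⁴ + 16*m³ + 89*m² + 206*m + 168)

Factor: 4*m³ + 56*m² + 244*m + 336 = 4·(m + 3)·(m + 7)·(m + 4);  m⁴ + 16*m³ + 89*m² + 206*m + 168 = (m + 3)·(m + 2)·(m + 7)·(m + 4)
Cancel the common factors (m + 4), (m + 7), (m + 3).

4/(m + 2)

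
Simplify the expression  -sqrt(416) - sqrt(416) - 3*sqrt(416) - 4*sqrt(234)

sqrt(416) = 4*sqrt(26); sqrt(416) = 4*sqrt(26); 3*sqrt(416) = 12*sqrt(26); 4*sqrt(234) = 12*sqrt(26)
Combine: (-4 - 4 - 12 - 12)·sqrt(26) = -32*sqrt(26)

-32*sqrt(26)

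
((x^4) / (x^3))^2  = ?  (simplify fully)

x^2

Inside the bracket: x^1
Raise to the power 2: x^2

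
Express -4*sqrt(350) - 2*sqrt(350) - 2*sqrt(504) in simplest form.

-42*sqrt(14)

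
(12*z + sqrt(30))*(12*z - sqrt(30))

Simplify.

144*z^2 - 30

(12*z)^2 - (sqrt(30))^2 = 144*z^2 - 30.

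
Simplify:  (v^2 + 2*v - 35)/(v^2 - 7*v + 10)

Factor: v^2 + 2*v - 35 = (v - 5)*(v + 7);  v^2 - 7*v + 10 = (v - 2)*(v - 5)
Cancel the common factor (v - 5).

(v + 7)/(v - 2)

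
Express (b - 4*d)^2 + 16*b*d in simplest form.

(b + 4*d)^2

After expansion: b^2 + 8*b*d + 16*d^2 — a perfect-square trinomial.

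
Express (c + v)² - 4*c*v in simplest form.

(c - v)²

Expand the square and combine the 4*c*v term.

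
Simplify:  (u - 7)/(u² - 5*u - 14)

1/(u + 2)

Factor: u² - 5*u - 14 = (u - 7)·(u + 2)
Cancel the common factor (u - 7).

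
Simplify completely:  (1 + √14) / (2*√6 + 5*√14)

(-4*√21 - 2*√6 + 5*√14 + 70)/326

Multiply numerator and denominator by -2*√6 + 5*√14.
Denominator becomes 326; numerator becomes -4*√21 - 2*√6 + 5*√14 + 70.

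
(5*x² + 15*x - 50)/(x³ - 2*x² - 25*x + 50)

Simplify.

5/(x - 5)

Factor: 5*x² + 15*x - 50 = 5·(x - 2)·(x + 5);  x³ - 2*x² - 25*x + 50 = (x - 5)·(x + 5)·(x - 2)
Cancel the common factors (x - 2), (x + 5).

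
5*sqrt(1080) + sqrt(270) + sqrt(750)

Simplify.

5*sqrt(1080) = 30*sqrt(30); sqrt(270) = 3*sqrt(30); sqrt(750) = 5*sqrt(30)
Combine: (30 + 3 + 5)·sqrt(30) = 38*sqrt(30)

38*sqrt(30)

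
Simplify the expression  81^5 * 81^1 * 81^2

3^32

81^5 = 3^20; 81^1 = 3^4; 81^2 = 3^8
Combine exponents: 3^32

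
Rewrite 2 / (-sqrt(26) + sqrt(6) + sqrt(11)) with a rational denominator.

Group as (sqrt(6) + sqrt(11)) - sqrt(26); multiply by (sqrt(6) + sqrt(11)) + sqrt(26), then rationalise the remaining surd.

(18*sqrt(26) + 42*sqrt(11) + 62*sqrt(6) + 8*sqrt(429))/183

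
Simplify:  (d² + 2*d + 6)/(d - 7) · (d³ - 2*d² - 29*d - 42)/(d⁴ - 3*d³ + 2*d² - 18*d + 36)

(d² + 5*d + 6)/(d² - 5*d + 6)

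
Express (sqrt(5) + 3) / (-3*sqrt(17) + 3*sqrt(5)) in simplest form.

(-3*sqrt(17) - sqrt(85) - 3*sqrt(5) - 5)/36

Multiply numerator and denominator by 3*sqrt(5) + 3*sqrt(17).
Denominator becomes -108; numerator becomes 15 + 9*sqrt(5) + 3*sqrt(85) + 9*sqrt(17).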